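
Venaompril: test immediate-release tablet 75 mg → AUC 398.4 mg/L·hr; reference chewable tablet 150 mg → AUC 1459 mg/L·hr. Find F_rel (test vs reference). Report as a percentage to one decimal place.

F_rel = (AUC_test/D_test) / (AUC_ref/D_ref)
      = (398.4/75) / (1459/150)
      = 5.312 / 9.72667 = 0.5461 = 54.61%

F_rel = 54.6%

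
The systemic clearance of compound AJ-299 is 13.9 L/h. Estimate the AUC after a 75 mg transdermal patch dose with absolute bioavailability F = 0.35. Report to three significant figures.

AUC_0→∞ = F × Dose / CL
        = 0.35 × 75 / 13.9 = 1.88849 mg/L·h

AUC = 1.89 mg/L·h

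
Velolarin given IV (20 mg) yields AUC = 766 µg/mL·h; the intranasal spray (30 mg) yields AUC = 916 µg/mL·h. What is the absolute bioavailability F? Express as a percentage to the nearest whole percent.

F = 80%

F = (AUC_ev / D_ev) / (AUC_iv / D_iv)
  = (916/30) / (766/20)
  = 30.5333 / 38.3 = 0.7972
  = 79.72%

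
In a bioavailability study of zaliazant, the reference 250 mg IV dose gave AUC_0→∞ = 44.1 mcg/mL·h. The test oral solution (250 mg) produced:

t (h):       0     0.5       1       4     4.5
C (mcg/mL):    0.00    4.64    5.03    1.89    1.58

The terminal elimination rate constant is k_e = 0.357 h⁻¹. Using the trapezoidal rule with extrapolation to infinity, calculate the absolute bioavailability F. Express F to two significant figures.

F = 0.44

Trapezoidal AUC_0→4.5 (oral solution):
  [0→0.5]: (0.00+4.64)/2 × 0.5 = 1.16
  [0.5→1]: (4.64+5.03)/2 × 0.5 = 2.4175
  [1→4]: (5.03+1.89)/2 × 3 = 10.38
  [4→4.5]: (1.89+1.58)/2 × 0.5 = 0.8675
  Sum = 14.825 mcg/mL·h
Tail: C_last/k_e = 1.58/0.357 = 4.426
AUC_0→∞ (oral solution) = 14.825 + 4.426 = 19.251 mcg/mL·h
F = (AUC_ev/D_ev)/(AUC_iv/D_iv) = (19.251/250)/(44.1/250) = 0.077004/0.1764 = 0.4365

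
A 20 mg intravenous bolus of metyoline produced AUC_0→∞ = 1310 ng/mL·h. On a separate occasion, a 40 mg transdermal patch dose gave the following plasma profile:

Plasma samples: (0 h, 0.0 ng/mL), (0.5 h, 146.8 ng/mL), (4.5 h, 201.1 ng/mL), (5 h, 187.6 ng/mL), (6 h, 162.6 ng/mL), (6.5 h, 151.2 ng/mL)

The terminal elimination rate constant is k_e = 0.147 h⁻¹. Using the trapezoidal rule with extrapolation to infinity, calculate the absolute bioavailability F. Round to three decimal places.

Trapezoidal AUC_0→6.5 (transdermal patch):
  [0→0.5]: (0.0+146.8)/2 × 0.5 = 36.7
  [0.5→4.5]: (146.8+201.1)/2 × 4 = 695.8
  [4.5→5]: (201.1+187.6)/2 × 0.5 = 97.175
  [5→6]: (187.6+162.6)/2 × 1 = 175.1
  [6→6.5]: (162.6+151.2)/2 × 0.5 = 78.45
  Sum = 1083.225 ng/mL·h
Tail: C_last/k_e = 151.2/0.147 = 1028.571
AUC_0→∞ (transdermal patch) = 1083.225 + 1028.571 = 2111.796 ng/mL·h
F = (AUC_ev/D_ev)/(AUC_iv/D_iv) = (2111.796/40)/(1310/20) = 52.7949/65.5 = 0.8060

F = 0.806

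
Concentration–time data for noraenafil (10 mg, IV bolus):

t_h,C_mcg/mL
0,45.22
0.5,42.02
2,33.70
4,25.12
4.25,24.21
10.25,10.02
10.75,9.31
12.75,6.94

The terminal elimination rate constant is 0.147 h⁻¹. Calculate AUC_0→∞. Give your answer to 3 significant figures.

AUC = 315 mcg/mL·h

Trapezoidal AUC_0→12.75:
  [0→0.5]: (45.22+42.02)/2 × 0.5 = 21.81
  [0.5→2]: (42.02+33.70)/2 × 1.5 = 56.79
  [2→4]: (33.70+25.12)/2 × 2 = 58.82
  [4→4.25]: (25.12+24.21)/2 × 0.25 = 6.16625
  [4.25→10.25]: (24.21+10.02)/2 × 6 = 102.69
  [10.25→10.75]: (10.02+9.31)/2 × 0.5 = 4.8325
  [10.75→12.75]: (9.31+6.94)/2 × 2 = 16.25
  Sum = 267.35875 mcg/mL·h
Extrapolated tail: C_last / k_e = 6.94 / 0.147 = 47.211
AUC_0→∞ = 267.35875 + 47.211 = 314.56975 mcg/mL·h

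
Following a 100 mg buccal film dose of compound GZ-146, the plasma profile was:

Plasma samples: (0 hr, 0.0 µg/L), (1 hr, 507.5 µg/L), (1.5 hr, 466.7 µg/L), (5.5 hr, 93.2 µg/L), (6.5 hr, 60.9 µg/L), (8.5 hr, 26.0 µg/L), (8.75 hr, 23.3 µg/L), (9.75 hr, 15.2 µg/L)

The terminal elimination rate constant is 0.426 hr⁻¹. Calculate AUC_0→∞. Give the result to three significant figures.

Trapezoidal AUC_0→9.75:
  [0→1]: (0.0+507.5)/2 × 1 = 253.75
  [1→1.5]: (507.5+466.7)/2 × 0.5 = 243.55
  [1.5→5.5]: (466.7+93.2)/2 × 4 = 1119.8
  [5.5→6.5]: (93.2+60.9)/2 × 1 = 77.05
  [6.5→8.5]: (60.9+26.0)/2 × 2 = 86.9
  [8.5→8.75]: (26.0+23.3)/2 × 0.25 = 6.1625
  [8.75→9.75]: (23.3+15.2)/2 × 1 = 19.25
  Sum = 1806.4625 µg/L·hr
Extrapolated tail: C_last / k_e = 15.2 / 0.426 = 35.681
AUC_0→∞ = 1806.4625 + 35.681 = 1842.1435 µg/L·hr

AUC = 1840 µg/L·hr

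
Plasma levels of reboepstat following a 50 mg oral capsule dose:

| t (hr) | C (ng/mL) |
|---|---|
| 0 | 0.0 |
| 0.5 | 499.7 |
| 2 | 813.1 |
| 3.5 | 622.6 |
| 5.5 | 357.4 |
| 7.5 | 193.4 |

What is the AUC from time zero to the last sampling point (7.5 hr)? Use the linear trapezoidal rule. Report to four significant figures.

Trapezoidal AUC_0→7.5:
  [0→0.5]: (0.0+499.7)/2 × 0.5 = 124.925
  [0.5→2]: (499.7+813.1)/2 × 1.5 = 984.6
  [2→3.5]: (813.1+622.6)/2 × 1.5 = 1076.775
  [3.5→5.5]: (622.6+357.4)/2 × 2 = 980.0
  [5.5→7.5]: (357.4+193.4)/2 × 2 = 550.8
  Sum = 3717.1 ng/mL·hr

AUC = 3717 ng/mL·hr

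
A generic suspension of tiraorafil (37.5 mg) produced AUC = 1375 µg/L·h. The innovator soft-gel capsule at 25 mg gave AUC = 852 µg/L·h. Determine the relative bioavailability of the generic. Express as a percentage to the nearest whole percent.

F_rel = 108%

F_rel = (AUC_test/D_test) / (AUC_ref/D_ref)
      = (1375/37.5) / (852/25)
      = 36.6667 / 34.08 = 1.0759 = 107.59%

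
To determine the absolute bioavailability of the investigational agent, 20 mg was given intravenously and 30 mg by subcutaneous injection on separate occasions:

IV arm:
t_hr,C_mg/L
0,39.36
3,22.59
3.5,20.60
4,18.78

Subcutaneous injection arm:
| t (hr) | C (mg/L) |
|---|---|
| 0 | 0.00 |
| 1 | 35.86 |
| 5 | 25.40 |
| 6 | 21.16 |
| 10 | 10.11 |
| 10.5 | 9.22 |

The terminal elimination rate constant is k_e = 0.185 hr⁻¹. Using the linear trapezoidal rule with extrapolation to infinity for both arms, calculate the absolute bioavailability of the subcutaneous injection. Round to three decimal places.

F = 0.871

Trapezoidal AUC_0→4 (IV):
  [0→3]: (39.36+22.59)/2 × 3 = 92.925
  [3→3.5]: (22.59+20.60)/2 × 0.5 = 10.7975
  [3.5→4]: (20.60+18.78)/2 × 0.5 = 9.845
  Sum = 113.5675 mg/L·hr
IV tail: 18.78/0.185 = 101.514; AUC_iv,0→∞ = 113.5675 + 101.514 = 215.0815 mg/L·hr
Trapezoidal AUC_0→10.5 (subcutaneous injection):
  [0→1]: (0.00+35.86)/2 × 1 = 17.93
  [1→5]: (35.86+25.40)/2 × 4 = 122.52
  [5→6]: (25.40+21.16)/2 × 1 = 23.28
  [6→10]: (21.16+10.11)/2 × 4 = 62.54
  [10→10.5]: (10.11+9.22)/2 × 0.5 = 4.8325
  Sum = 231.1025 mg/L·hr
subcutaneous injection tail: 9.22/0.185 = 49.838; AUC_ev,0→∞ = 231.1025 + 49.838 = 280.9405 mg/L·hr
F = (AUC_ev/D_ev)/(AUC_iv/D_iv) = (280.9405/30)/(215.0815/20) = 9.36468/10.754075 = 0.8708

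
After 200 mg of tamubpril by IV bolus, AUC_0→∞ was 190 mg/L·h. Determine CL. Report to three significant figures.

CL = Dose_iv / AUC_0→∞
   = 200 / 190 = 1.05263 L/h

CL = 1.05 L/h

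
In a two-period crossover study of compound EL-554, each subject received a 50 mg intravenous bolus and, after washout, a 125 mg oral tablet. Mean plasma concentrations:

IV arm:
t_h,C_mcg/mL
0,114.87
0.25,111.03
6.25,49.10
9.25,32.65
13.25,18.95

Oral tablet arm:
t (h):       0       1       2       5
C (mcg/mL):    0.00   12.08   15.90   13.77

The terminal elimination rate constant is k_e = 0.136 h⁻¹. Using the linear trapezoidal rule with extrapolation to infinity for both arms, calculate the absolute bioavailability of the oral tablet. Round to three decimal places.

Trapezoidal AUC_0→13.25 (IV):
  [0→0.25]: (114.87+111.03)/2 × 0.25 = 28.2375
  [0.25→6.25]: (111.03+49.10)/2 × 6 = 480.39
  [6.25→9.25]: (49.10+32.65)/2 × 3 = 122.625
  [9.25→13.25]: (32.65+18.95)/2 × 4 = 103.2
  Sum = 734.4525 mcg/mL·h
IV tail: 18.95/0.136 = 139.338; AUC_iv,0→∞ = 734.4525 + 139.338 = 873.7905 mcg/mL·h
Trapezoidal AUC_0→5 (oral tablet):
  [0→1]: (0.00+12.08)/2 × 1 = 6.04
  [1→2]: (12.08+15.90)/2 × 1 = 13.99
  [2→5]: (15.90+13.77)/2 × 3 = 44.505
  Sum = 64.535 mcg/mL·h
oral tablet tail: 13.77/0.136 = 101.250; AUC_ev,0→∞ = 64.535 + 101.250 = 165.785 mcg/mL·h
F = (AUC_ev/D_ev)/(AUC_iv/D_iv) = (165.785/125)/(873.7905/50) = 1.32628/17.47581 = 0.0759

F = 0.076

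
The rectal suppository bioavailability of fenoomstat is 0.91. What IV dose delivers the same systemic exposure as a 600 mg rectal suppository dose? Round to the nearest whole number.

Systemic exposure from an extravascular dose = F × D_ev, so the equivalent IV dose is F × D_ev.
D_iv = F × D_ev = 0.91 × 600 = 546 mg

D_iv = 546 mg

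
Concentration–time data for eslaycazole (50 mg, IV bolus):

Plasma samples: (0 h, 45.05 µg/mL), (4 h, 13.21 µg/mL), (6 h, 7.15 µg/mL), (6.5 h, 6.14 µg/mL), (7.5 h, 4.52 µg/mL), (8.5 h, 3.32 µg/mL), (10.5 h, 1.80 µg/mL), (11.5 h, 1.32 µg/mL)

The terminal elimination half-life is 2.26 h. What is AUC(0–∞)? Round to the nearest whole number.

AUC = 160 µg/mL·h

Trapezoidal AUC_0→11.5:
  [0→4]: (45.05+13.21)/2 × 4 = 116.52
  [4→6]: (13.21+7.15)/2 × 2 = 20.36
  [6→6.5]: (7.15+6.14)/2 × 0.5 = 3.3225
  [6.5→7.5]: (6.14+4.52)/2 × 1 = 5.33
  [7.5→8.5]: (4.52+3.32)/2 × 1 = 3.92
  [8.5→10.5]: (3.32+1.80)/2 × 2 = 5.12
  [10.5→11.5]: (1.80+1.32)/2 × 1 = 1.56
  Sum = 156.1325 µg/mL·h
k_e = ln2 / t½ = 0.693147 / 2.26 = 0.3067 h^-1
Extrapolated tail: C_last / k_e = 1.32 / 0.3067 = 4.304
AUC_0→∞ = 156.1325 + 4.304 = 160.4365 µg/mL·h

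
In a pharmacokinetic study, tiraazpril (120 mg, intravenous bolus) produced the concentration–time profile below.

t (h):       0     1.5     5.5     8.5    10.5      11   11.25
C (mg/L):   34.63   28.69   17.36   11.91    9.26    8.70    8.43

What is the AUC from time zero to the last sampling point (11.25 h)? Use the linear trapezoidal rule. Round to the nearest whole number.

AUC = 211 mg/L·h

Trapezoidal AUC_0→11.25:
  [0→1.5]: (34.63+28.69)/2 × 1.5 = 47.49
  [1.5→5.5]: (28.69+17.36)/2 × 4 = 92.1
  [5.5→8.5]: (17.36+11.91)/2 × 3 = 43.905
  [8.5→10.5]: (11.91+9.26)/2 × 2 = 21.17
  [10.5→11]: (9.26+8.70)/2 × 0.5 = 4.49
  [11→11.25]: (8.70+8.43)/2 × 0.25 = 2.14125
  Sum = 211.29625 mg/L·h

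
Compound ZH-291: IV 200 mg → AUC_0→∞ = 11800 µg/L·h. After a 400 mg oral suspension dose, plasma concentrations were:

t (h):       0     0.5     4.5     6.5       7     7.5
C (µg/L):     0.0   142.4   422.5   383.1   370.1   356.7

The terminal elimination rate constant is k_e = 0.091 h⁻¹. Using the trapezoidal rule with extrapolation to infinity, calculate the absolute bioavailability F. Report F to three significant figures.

F = 0.265

Trapezoidal AUC_0→7.5 (oral suspension):
  [0→0.5]: (0.0+142.4)/2 × 0.5 = 35.6
  [0.5→4.5]: (142.4+422.5)/2 × 4 = 1129.8
  [4.5→6.5]: (422.5+383.1)/2 × 2 = 805.6
  [6.5→7]: (383.1+370.1)/2 × 0.5 = 188.3
  [7→7.5]: (370.1+356.7)/2 × 0.5 = 181.7
  Sum = 2341.0 µg/L·h
Tail: C_last/k_e = 356.7/0.091 = 3919.780
AUC_0→∞ (oral suspension) = 2341.0 + 3919.780 = 6260.78 µg/L·h
F = (AUC_ev/D_ev)/(AUC_iv/D_iv) = (6260.78/400)/(11800/200) = 15.65195/59 = 0.2653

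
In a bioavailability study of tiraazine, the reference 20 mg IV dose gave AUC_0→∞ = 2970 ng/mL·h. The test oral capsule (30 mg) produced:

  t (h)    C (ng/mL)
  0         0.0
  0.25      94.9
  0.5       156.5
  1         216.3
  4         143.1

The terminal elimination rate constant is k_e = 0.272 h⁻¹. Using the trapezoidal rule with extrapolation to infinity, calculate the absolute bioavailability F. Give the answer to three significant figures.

F = 0.270

Trapezoidal AUC_0→4 (oral capsule):
  [0→0.25]: (0.0+94.9)/2 × 0.25 = 11.8625
  [0.25→0.5]: (94.9+156.5)/2 × 0.25 = 31.425
  [0.5→1]: (156.5+216.3)/2 × 0.5 = 93.2
  [1→4]: (216.3+143.1)/2 × 3 = 539.1
  Sum = 675.5875 ng/mL·h
Tail: C_last/k_e = 143.1/0.272 = 526.103
AUC_0→∞ (oral capsule) = 675.5875 + 526.103 = 1201.6905 ng/mL·h
F = (AUC_ev/D_ev)/(AUC_iv/D_iv) = (1201.6905/30)/(2970/20) = 40.05635/148.5 = 0.2697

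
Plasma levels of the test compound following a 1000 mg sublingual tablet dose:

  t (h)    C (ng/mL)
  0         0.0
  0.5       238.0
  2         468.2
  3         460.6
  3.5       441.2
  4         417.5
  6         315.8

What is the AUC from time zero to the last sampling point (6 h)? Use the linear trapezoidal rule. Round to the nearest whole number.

Trapezoidal AUC_0→6:
  [0→0.5]: (0.0+238.0)/2 × 0.5 = 59.5
  [0.5→2]: (238.0+468.2)/2 × 1.5 = 529.65
  [2→3]: (468.2+460.6)/2 × 1 = 464.4
  [3→3.5]: (460.6+441.2)/2 × 0.5 = 225.45
  [3.5→4]: (441.2+417.5)/2 × 0.5 = 214.675
  [4→6]: (417.5+315.8)/2 × 2 = 733.3
  Sum = 2226.975 ng/mL·h

AUC = 2227 ng/mL·h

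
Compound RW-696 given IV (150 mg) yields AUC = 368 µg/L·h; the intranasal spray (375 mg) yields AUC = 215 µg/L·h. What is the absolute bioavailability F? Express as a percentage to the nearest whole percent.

F = 23%

F = (AUC_ev / D_ev) / (AUC_iv / D_iv)
  = (215/375) / (368/150)
  = 0.573333 / 2.45333 = 0.2337
  = 23.37%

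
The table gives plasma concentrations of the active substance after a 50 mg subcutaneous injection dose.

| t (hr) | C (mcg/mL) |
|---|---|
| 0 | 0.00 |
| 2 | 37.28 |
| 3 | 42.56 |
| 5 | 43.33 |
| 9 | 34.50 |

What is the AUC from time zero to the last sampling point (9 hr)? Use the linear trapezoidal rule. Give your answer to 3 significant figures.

Trapezoidal AUC_0→9:
  [0→2]: (0.00+37.28)/2 × 2 = 37.28
  [2→3]: (37.28+42.56)/2 × 1 = 39.92
  [3→5]: (42.56+43.33)/2 × 2 = 85.89
  [5→9]: (43.33+34.50)/2 × 4 = 155.66
  Sum = 318.75 mcg/mL·hr

AUC = 319 mcg/mL·hr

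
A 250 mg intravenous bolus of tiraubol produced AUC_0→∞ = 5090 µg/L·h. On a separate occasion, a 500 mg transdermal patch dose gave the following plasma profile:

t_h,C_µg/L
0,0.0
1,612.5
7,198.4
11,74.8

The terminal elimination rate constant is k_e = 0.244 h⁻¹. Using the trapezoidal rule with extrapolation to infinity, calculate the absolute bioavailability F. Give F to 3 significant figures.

F = 0.353

Trapezoidal AUC_0→11 (transdermal patch):
  [0→1]: (0.0+612.5)/2 × 1 = 306.25
  [1→7]: (612.5+198.4)/2 × 6 = 2432.7
  [7→11]: (198.4+74.8)/2 × 4 = 546.4
  Sum = 3285.35 µg/L·h
Tail: C_last/k_e = 74.8/0.244 = 306.557
AUC_0→∞ (transdermal patch) = 3285.35 + 306.557 = 3591.907 µg/L·h
F = (AUC_ev/D_ev)/(AUC_iv/D_iv) = (3591.907/500)/(5090/250) = 7.183814/20.36 = 0.3528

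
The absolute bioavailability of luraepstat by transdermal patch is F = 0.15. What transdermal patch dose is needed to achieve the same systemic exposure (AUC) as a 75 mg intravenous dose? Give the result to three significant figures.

For equal systemic exposure: F × D_ev = D_iv
D_ev = D_iv / F = 75 / 0.15 = 500 mg

D_transdermal = 500 mg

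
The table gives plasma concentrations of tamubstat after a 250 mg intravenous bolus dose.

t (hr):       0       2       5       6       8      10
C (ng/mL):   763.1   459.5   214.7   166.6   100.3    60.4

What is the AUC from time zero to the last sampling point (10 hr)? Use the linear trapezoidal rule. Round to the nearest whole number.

AUC = 2852 ng/mL·hr

Trapezoidal AUC_0→10:
  [0→2]: (763.1+459.5)/2 × 2 = 1222.6
  [2→5]: (459.5+214.7)/2 × 3 = 1011.3
  [5→6]: (214.7+166.6)/2 × 1 = 190.65
  [6→8]: (166.6+100.3)/2 × 2 = 266.9
  [8→10]: (100.3+60.4)/2 × 2 = 160.7
  Sum = 2852.15 ng/mL·hr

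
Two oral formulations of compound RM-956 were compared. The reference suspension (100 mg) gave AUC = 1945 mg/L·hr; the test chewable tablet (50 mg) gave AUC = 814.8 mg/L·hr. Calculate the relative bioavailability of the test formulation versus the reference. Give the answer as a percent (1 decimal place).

F_rel = (AUC_test/D_test) / (AUC_ref/D_ref)
      = (814.8/50) / (1945/100)
      = 16.296 / 19.45 = 0.8378 = 83.78%

F_rel = 83.8%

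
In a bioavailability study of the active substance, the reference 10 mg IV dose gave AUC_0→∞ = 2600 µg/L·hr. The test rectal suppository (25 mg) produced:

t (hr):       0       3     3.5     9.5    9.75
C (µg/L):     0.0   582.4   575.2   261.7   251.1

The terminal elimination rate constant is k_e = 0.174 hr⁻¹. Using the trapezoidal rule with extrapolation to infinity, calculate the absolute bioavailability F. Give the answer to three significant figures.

F = 0.797

Trapezoidal AUC_0→9.75 (rectal suppository):
  [0→3]: (0.0+582.4)/2 × 3 = 873.6
  [3→3.5]: (582.4+575.2)/2 × 0.5 = 289.4
  [3.5→9.5]: (575.2+261.7)/2 × 6 = 2510.7
  [9.5→9.75]: (261.7+251.1)/2 × 0.25 = 64.1
  Sum = 3737.8 µg/L·hr
Tail: C_last/k_e = 251.1/0.174 = 1443.103
AUC_0→∞ (rectal suppository) = 3737.8 + 1443.103 = 5180.903 µg/L·hr
F = (AUC_ev/D_ev)/(AUC_iv/D_iv) = (5180.903/25)/(2600/10) = 207.23612/260 = 0.7971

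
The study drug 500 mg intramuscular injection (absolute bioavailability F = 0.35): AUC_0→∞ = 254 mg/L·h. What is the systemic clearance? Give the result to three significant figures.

CL = F × Dose / AUC_0→∞
   = 0.35 × 500 / 254 = 0.688976 L/h

CL = 0.689 L/h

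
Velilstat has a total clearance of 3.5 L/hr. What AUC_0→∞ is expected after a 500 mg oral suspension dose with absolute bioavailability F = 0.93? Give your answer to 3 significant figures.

AUC = 133 mg/L·hr

AUC_0→∞ = F × Dose / CL
        = 0.93 × 500 / 3.5 = 132.857 mg/L·hr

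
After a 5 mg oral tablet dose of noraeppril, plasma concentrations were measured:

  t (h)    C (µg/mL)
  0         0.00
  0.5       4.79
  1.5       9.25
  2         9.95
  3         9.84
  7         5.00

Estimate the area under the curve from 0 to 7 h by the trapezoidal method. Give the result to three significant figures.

Trapezoidal AUC_0→7:
  [0→0.5]: (0.00+4.79)/2 × 0.5 = 1.1975
  [0.5→1.5]: (4.79+9.25)/2 × 1 = 7.02
  [1.5→2]: (9.25+9.95)/2 × 0.5 = 4.8
  [2→3]: (9.95+9.84)/2 × 1 = 9.895
  [3→7]: (9.84+5.00)/2 × 4 = 29.68
  Sum = 52.5925 µg/mL·h

AUC = 52.6 µg/mL·h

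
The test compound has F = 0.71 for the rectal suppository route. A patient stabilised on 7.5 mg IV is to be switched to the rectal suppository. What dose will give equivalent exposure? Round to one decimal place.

For equal systemic exposure: F × D_ev = D_iv
D_ev = D_iv / F = 7.5 / 0.71 = 10.5634 mg

D_rectal = 10.6 mg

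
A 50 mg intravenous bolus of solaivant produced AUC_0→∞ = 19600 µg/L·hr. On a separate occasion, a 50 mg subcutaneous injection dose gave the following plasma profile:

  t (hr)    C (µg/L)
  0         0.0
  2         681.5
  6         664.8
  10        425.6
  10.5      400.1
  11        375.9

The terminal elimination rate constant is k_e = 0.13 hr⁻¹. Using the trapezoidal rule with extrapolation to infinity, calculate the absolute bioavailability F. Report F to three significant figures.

Trapezoidal AUC_0→11 (subcutaneous injection):
  [0→2]: (0.0+681.5)/2 × 2 = 681.5
  [2→6]: (681.5+664.8)/2 × 4 = 2692.6
  [6→10]: (664.8+425.6)/2 × 4 = 2180.8
  [10→10.5]: (425.6+400.1)/2 × 0.5 = 206.425
  [10.5→11]: (400.1+375.9)/2 × 0.5 = 194.0
  Sum = 5955.325 µg/L·hr
Tail: C_last/k_e = 375.9/0.13 = 2891.538
AUC_0→∞ (subcutaneous injection) = 5955.325 + 2891.538 = 8846.863 µg/L·hr
F = (AUC_ev/D_ev)/(AUC_iv/D_iv) = (8846.863/50)/(19600/50) = 176.93726/392 = 0.4514

F = 0.451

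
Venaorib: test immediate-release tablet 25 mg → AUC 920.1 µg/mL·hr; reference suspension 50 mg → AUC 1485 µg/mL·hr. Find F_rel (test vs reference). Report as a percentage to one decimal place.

F_rel = (AUC_test/D_test) / (AUC_ref/D_ref)
      = (920.1/25) / (1485/50)
      = 36.804 / 29.7 = 1.2392 = 123.92%

F_rel = 123.9%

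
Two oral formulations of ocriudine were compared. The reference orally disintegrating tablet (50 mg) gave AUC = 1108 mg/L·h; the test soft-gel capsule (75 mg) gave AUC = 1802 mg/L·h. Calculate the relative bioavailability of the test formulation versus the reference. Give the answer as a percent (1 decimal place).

F_rel = 108.4%

F_rel = (AUC_test/D_test) / (AUC_ref/D_ref)
      = (1802/75) / (1108/50)
      = 24.0267 / 22.16 = 1.0842 = 108.42%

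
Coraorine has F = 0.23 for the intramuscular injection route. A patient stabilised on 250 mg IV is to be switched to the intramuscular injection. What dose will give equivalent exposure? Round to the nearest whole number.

D_intramuscular = 1087 mg

For equal systemic exposure: F × D_ev = D_iv
D_ev = D_iv / F = 250 / 0.23 = 1086.96 mg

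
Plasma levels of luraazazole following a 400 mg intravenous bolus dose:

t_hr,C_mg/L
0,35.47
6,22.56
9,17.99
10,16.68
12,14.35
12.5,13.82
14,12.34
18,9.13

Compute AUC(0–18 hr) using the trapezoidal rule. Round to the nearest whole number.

Trapezoidal AUC_0→18:
  [0→6]: (35.47+22.56)/2 × 6 = 174.09
  [6→9]: (22.56+17.99)/2 × 3 = 60.825
  [9→10]: (17.99+16.68)/2 × 1 = 17.335
  [10→12]: (16.68+14.35)/2 × 2 = 31.03
  [12→12.5]: (14.35+13.82)/2 × 0.5 = 7.0425
  [12.5→14]: (13.82+12.34)/2 × 1.5 = 19.62
  [14→18]: (12.34+9.13)/2 × 4 = 42.94
  Sum = 352.8825 mg/L·hr

AUC = 353 mg/L·hr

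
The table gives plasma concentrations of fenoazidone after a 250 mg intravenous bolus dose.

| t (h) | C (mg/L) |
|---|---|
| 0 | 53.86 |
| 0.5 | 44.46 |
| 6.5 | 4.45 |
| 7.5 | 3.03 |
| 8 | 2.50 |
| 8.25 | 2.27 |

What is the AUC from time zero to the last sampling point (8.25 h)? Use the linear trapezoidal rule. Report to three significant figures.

AUC = 177 mg/L·h

Trapezoidal AUC_0→8.25:
  [0→0.5]: (53.86+44.46)/2 × 0.5 = 24.58
  [0.5→6.5]: (44.46+4.45)/2 × 6 = 146.73
  [6.5→7.5]: (4.45+3.03)/2 × 1 = 3.74
  [7.5→8]: (3.03+2.50)/2 × 0.5 = 1.3825
  [8→8.25]: (2.50+2.27)/2 × 0.25 = 0.59625
  Sum = 177.02875 mg/L·h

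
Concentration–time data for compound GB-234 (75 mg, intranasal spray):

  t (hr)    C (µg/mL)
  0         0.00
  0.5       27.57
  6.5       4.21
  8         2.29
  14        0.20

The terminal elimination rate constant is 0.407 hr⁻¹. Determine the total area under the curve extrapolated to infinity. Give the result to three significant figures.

AUC = 115 µg/mL·hr

Trapezoidal AUC_0→14:
  [0→0.5]: (0.00+27.57)/2 × 0.5 = 6.8925
  [0.5→6.5]: (27.57+4.21)/2 × 6 = 95.34
  [6.5→8]: (4.21+2.29)/2 × 1.5 = 4.875
  [8→14]: (2.29+0.20)/2 × 6 = 7.47
  Sum = 114.5775 µg/mL·hr
Extrapolated tail: C_last / k_e = 0.20 / 0.407 = 0.491
AUC_0→∞ = 114.5775 + 0.491 = 115.0685 µg/mL·hr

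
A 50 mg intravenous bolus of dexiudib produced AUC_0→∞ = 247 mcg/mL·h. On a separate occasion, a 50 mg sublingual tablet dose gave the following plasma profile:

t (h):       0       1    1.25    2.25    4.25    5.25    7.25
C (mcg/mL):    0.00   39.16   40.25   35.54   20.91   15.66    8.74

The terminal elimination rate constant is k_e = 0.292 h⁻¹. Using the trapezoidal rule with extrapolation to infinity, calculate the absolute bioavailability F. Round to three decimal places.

F = 0.795

Trapezoidal AUC_0→7.25 (sublingual tablet):
  [0→1]: (0.00+39.16)/2 × 1 = 19.58
  [1→1.25]: (39.16+40.25)/2 × 0.25 = 9.92625
  [1.25→2.25]: (40.25+35.54)/2 × 1 = 37.895
  [2.25→4.25]: (35.54+20.91)/2 × 2 = 56.45
  [4.25→5.25]: (20.91+15.66)/2 × 1 = 18.285
  [5.25→7.25]: (15.66+8.74)/2 × 2 = 24.4
  Sum = 166.53625 mcg/mL·h
Tail: C_last/k_e = 8.74/0.292 = 29.932
AUC_0→∞ (sublingual tablet) = 166.53625 + 29.932 = 196.46825 mcg/mL·h
F = (AUC_ev/D_ev)/(AUC_iv/D_iv) = (196.46825/50)/(247/50) = 3.929365/4.94 = 0.7954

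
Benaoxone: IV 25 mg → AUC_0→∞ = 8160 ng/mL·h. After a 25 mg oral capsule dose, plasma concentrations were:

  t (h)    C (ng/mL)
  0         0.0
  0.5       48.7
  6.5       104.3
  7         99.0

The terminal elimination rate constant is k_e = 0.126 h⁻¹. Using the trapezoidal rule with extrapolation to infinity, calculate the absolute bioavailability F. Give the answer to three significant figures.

Trapezoidal AUC_0→7 (oral capsule):
  [0→0.5]: (0.0+48.7)/2 × 0.5 = 12.175
  [0.5→6.5]: (48.7+104.3)/2 × 6 = 459.0
  [6.5→7]: (104.3+99.0)/2 × 0.5 = 50.825
  Sum = 522.0 ng/mL·h
Tail: C_last/k_e = 99.0/0.126 = 785.714
AUC_0→∞ (oral capsule) = 522.0 + 785.714 = 1307.714 ng/mL·h
F = (AUC_ev/D_ev)/(AUC_iv/D_iv) = (1307.714/25)/(8160/25) = 52.30856/326.4 = 0.1603

F = 0.160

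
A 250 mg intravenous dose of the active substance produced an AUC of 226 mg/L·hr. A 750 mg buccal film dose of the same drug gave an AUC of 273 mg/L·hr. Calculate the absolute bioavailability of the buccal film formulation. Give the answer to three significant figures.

F = (AUC_ev / D_ev) / (AUC_iv / D_iv)
  = (273/750) / (226/250)
  = 0.364 / 0.904 = 0.4027

F = 0.403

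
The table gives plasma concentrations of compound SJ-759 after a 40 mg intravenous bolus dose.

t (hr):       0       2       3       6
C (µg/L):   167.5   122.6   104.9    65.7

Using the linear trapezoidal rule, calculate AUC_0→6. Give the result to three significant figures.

Trapezoidal AUC_0→6:
  [0→2]: (167.5+122.6)/2 × 2 = 290.1
  [2→3]: (122.6+104.9)/2 × 1 = 113.75
  [3→6]: (104.9+65.7)/2 × 3 = 255.9
  Sum = 659.75 µg/L·hr

AUC = 660 µg/L·hr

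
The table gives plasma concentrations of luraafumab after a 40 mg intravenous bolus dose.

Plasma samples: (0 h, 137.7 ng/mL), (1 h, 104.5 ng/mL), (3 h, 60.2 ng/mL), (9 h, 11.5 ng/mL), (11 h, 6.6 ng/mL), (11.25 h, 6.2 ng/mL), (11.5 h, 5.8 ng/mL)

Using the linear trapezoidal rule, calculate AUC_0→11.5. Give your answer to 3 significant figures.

AUC = 522 ng/mL·h

Trapezoidal AUC_0→11.5:
  [0→1]: (137.7+104.5)/2 × 1 = 121.1
  [1→3]: (104.5+60.2)/2 × 2 = 164.7
  [3→9]: (60.2+11.5)/2 × 6 = 215.1
  [9→11]: (11.5+6.6)/2 × 2 = 18.1
  [11→11.25]: (6.6+6.2)/2 × 0.25 = 1.6
  [11.25→11.5]: (6.2+5.8)/2 × 0.25 = 1.5
  Sum = 522.1 ng/mL·h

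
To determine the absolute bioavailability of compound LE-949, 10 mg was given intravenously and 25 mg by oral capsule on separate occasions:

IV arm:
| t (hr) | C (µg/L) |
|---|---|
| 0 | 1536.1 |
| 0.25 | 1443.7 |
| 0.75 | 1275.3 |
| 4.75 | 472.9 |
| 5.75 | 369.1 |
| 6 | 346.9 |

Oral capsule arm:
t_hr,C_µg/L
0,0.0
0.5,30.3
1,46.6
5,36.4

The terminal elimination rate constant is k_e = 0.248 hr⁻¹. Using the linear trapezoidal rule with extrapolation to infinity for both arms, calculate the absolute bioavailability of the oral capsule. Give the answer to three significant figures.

F = 0.0210

Trapezoidal AUC_0→6 (IV):
  [0→0.25]: (1536.1+1443.7)/2 × 0.25 = 372.475
  [0.25→0.75]: (1443.7+1275.3)/2 × 0.5 = 679.75
  [0.75→4.75]: (1275.3+472.9)/2 × 4 = 3496.4
  [4.75→5.75]: (472.9+369.1)/2 × 1 = 421.0
  [5.75→6]: (369.1+346.9)/2 × 0.25 = 89.5
  Sum = 5059.125 µg/L·hr
IV tail: 346.9/0.248 = 1398.790; AUC_iv,0→∞ = 5059.125 + 1398.790 = 6457.915 µg/L·hr
Trapezoidal AUC_0→5 (oral capsule):
  [0→0.5]: (0.0+30.3)/2 × 0.5 = 7.575
  [0.5→1]: (30.3+46.6)/2 × 0.5 = 19.225
  [1→5]: (46.6+36.4)/2 × 4 = 166.0
  Sum = 192.8 µg/L·hr
oral capsule tail: 36.4/0.248 = 146.774; AUC_ev,0→∞ = 192.8 + 146.774 = 339.574 µg/L·hr
F = (AUC_ev/D_ev)/(AUC_iv/D_iv) = (339.574/25)/(6457.915/10) = 13.58296/645.7915 = 0.0210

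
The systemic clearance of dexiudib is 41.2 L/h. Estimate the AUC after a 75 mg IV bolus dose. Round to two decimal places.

AUC = 1.82 mg/L·h

AUC_0→∞ = Dose_iv / CL
        = 75 / 41.2 = 1.82039 mg/L·h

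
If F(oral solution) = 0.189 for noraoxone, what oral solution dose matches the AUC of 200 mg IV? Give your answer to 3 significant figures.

For equal systemic exposure: F × D_ev = D_iv
D_ev = D_iv / F = 200 / 0.189 = 1058.2 mg

D_oral = 1060 mg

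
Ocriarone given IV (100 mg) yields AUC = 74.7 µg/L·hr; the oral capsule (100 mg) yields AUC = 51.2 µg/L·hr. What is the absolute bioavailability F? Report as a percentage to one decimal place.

F = (AUC_ev / D_ev) / (AUC_iv / D_iv)
  = (51.2/100) / (74.7/100)
  = 0.512 / 0.747 = 0.6854
  = 68.54%

F = 68.5%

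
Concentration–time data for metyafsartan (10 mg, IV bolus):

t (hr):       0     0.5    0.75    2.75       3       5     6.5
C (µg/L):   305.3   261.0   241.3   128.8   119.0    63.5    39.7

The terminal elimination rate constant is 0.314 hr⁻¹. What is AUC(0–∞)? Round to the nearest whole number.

AUC = 992 µg/L·hr

Trapezoidal AUC_0→6.5:
  [0→0.5]: (305.3+261.0)/2 × 0.5 = 141.575
  [0.5→0.75]: (261.0+241.3)/2 × 0.25 = 62.7875
  [0.75→2.75]: (241.3+128.8)/2 × 2 = 370.1
  [2.75→3]: (128.8+119.0)/2 × 0.25 = 30.975
  [3→5]: (119.0+63.5)/2 × 2 = 182.5
  [5→6.5]: (63.5+39.7)/2 × 1.5 = 77.4
  Sum = 865.3375 µg/L·hr
Extrapolated tail: C_last / k_e = 39.7 / 0.314 = 126.433
AUC_0→∞ = 865.3375 + 126.433 = 991.7705 µg/L·hr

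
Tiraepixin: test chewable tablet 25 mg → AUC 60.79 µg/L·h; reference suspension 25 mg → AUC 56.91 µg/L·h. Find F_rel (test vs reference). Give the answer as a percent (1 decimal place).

F_rel = 106.8%

F_rel = (AUC_test/D_test) / (AUC_ref/D_ref)
      = (60.79/25) / (56.91/25)
      = 2.4316 / 2.2764 = 1.0682 = 106.82%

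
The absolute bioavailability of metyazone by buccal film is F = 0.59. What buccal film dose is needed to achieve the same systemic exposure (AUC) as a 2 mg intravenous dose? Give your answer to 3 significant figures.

For equal systemic exposure: F × D_ev = D_iv
D_ev = D_iv / F = 2 / 0.59 = 3.38983 mg

D_buccal = 3.39 mg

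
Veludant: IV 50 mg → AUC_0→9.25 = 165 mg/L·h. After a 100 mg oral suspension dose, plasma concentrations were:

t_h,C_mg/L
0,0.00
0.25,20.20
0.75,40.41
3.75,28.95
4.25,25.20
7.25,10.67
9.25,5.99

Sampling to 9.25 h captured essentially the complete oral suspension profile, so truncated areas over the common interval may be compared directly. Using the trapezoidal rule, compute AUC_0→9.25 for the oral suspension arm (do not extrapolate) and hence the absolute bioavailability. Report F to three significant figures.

F = 0.623

Trapezoidal AUC_0→9.25 (oral suspension):
  [0→0.25]: (0.00+20.20)/2 × 0.25 = 2.525
  [0.25→0.75]: (20.20+40.41)/2 × 0.5 = 15.1525
  [0.75→3.75]: (40.41+28.95)/2 × 3 = 104.04
  [3.75→4.25]: (28.95+25.20)/2 × 0.5 = 13.5375
  [4.25→7.25]: (25.20+10.67)/2 × 3 = 53.805
  [7.25→9.25]: (10.67+5.99)/2 × 2 = 16.66
  Sum = 205.72 mg/L·h
F = (AUC_ev/D_ev)/(AUC_iv/D_iv) = (205.72/100)/(165/50) = 2.0572/3.3 = 0.6234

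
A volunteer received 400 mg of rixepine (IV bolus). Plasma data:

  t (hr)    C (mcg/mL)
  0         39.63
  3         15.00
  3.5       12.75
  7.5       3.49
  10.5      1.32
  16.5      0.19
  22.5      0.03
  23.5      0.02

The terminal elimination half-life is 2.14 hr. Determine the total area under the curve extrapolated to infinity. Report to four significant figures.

AUC = 133.9 mcg/mL·hr

Trapezoidal AUC_0→23.5:
  [0→3]: (39.63+15.00)/2 × 3 = 81.945
  [3→3.5]: (15.00+12.75)/2 × 0.5 = 6.9375
  [3.5→7.5]: (12.75+3.49)/2 × 4 = 32.48
  [7.5→10.5]: (3.49+1.32)/2 × 3 = 7.215
  [10.5→16.5]: (1.32+0.19)/2 × 6 = 4.53
  [16.5→22.5]: (0.19+0.03)/2 × 6 = 0.66
  [22.5→23.5]: (0.03+0.02)/2 × 1 = 0.025
  Sum = 133.7925 mcg/mL·hr
k_e = ln2 / t½ = 0.693147 / 2.14 = 0.3239 hr^-1
Extrapolated tail: C_last / k_e = 0.02 / 0.3239 = 0.062
AUC_0→∞ = 133.7925 + 0.062 = 133.8545 mcg/mL·hr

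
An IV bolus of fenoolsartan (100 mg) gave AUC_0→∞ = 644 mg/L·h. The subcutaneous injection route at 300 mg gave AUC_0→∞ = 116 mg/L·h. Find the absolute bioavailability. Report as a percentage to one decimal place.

F = 6.0%

F = (AUC_ev / D_ev) / (AUC_iv / D_iv)
  = (116/300) / (644/100)
  = 0.386667 / 6.44 = 0.0600
  = 6.00%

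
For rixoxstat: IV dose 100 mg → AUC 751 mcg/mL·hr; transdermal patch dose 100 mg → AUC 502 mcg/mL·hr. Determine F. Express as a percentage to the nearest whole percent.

F = 67%

F = (AUC_ev / D_ev) / (AUC_iv / D_iv)
  = (502/100) / (751/100)
  = 5.02 / 7.51 = 0.6684
  = 66.84%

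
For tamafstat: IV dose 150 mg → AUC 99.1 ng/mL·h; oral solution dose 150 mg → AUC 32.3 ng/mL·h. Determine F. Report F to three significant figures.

F = 0.326

F = (AUC_ev / D_ev) / (AUC_iv / D_iv)
  = (32.3/150) / (99.1/150)
  = 0.215333 / 0.660667 = 0.3259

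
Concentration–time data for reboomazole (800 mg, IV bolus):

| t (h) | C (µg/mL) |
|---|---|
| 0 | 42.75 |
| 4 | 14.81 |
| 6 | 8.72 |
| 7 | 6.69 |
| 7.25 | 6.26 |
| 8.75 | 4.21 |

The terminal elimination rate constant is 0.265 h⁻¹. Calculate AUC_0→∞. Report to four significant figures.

AUC = 171.7 µg/mL·h

Trapezoidal AUC_0→8.75:
  [0→4]: (42.75+14.81)/2 × 4 = 115.12
  [4→6]: (14.81+8.72)/2 × 2 = 23.53
  [6→7]: (8.72+6.69)/2 × 1 = 7.705
  [7→7.25]: (6.69+6.26)/2 × 0.25 = 1.61875
  [7.25→8.75]: (6.26+4.21)/2 × 1.5 = 7.8525
  Sum = 155.82625 µg/mL·h
Extrapolated tail: C_last / k_e = 4.21 / 0.265 = 15.887
AUC_0→∞ = 155.82625 + 15.887 = 171.71325 µg/mL·h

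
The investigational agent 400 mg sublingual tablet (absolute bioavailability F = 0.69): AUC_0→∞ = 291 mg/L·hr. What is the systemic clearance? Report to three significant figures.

CL = 0.948 L/hr

CL = F × Dose / AUC_0→∞
   = 0.69 × 400 / 291 = 0.948454 L/hr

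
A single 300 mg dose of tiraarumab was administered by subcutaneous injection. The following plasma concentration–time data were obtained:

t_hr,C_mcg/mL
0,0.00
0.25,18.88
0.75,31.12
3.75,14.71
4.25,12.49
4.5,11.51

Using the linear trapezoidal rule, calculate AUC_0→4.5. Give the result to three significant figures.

Trapezoidal AUC_0→4.5:
  [0→0.25]: (0.00+18.88)/2 × 0.25 = 2.36
  [0.25→0.75]: (18.88+31.12)/2 × 0.5 = 12.5
  [0.75→3.75]: (31.12+14.71)/2 × 3 = 68.745
  [3.75→4.25]: (14.71+12.49)/2 × 0.5 = 6.8
  [4.25→4.5]: (12.49+11.51)/2 × 0.25 = 3.0
  Sum = 93.405 mcg/mL·hr

AUC = 93.4 mcg/mL·hr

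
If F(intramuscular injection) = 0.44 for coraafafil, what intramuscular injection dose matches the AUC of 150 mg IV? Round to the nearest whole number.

D_intramuscular = 341 mg

For equal systemic exposure: F × D_ev = D_iv
D_ev = D_iv / F = 150 / 0.44 = 340.909 mg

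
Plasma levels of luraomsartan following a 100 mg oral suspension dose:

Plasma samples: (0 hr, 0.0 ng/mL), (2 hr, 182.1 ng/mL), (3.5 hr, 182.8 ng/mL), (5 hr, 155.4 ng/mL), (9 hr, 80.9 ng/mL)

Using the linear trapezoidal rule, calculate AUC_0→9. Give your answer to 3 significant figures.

AUC = 1180 ng/mL·hr

Trapezoidal AUC_0→9:
  [0→2]: (0.0+182.1)/2 × 2 = 182.1
  [2→3.5]: (182.1+182.8)/2 × 1.5 = 273.675
  [3.5→5]: (182.8+155.4)/2 × 1.5 = 253.65
  [5→9]: (155.4+80.9)/2 × 4 = 472.6
  Sum = 1182.025 ng/mL·hr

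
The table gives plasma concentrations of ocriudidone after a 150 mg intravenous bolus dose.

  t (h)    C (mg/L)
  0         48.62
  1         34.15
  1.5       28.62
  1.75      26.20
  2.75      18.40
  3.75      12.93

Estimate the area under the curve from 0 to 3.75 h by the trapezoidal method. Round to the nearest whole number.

AUC = 102 mg/L·h

Trapezoidal AUC_0→3.75:
  [0→1]: (48.62+34.15)/2 × 1 = 41.385
  [1→1.5]: (34.15+28.62)/2 × 0.5 = 15.6925
  [1.5→1.75]: (28.62+26.20)/2 × 0.25 = 6.8525
  [1.75→2.75]: (26.20+18.40)/2 × 1 = 22.3
  [2.75→3.75]: (18.40+12.93)/2 × 1 = 15.665
  Sum = 101.895 mg/L·h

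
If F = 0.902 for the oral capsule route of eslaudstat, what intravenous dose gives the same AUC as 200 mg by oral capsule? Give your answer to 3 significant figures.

Systemic exposure from an extravascular dose = F × D_ev, so the equivalent IV dose is F × D_ev.
D_iv = F × D_ev = 0.902 × 200 = 180.4 mg

D_iv = 180 mg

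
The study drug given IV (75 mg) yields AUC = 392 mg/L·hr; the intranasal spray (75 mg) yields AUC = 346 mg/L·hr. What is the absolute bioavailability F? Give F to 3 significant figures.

F = (AUC_ev / D_ev) / (AUC_iv / D_iv)
  = (346/75) / (392/75)
  = 4.61333 / 5.22667 = 0.8827

F = 0.883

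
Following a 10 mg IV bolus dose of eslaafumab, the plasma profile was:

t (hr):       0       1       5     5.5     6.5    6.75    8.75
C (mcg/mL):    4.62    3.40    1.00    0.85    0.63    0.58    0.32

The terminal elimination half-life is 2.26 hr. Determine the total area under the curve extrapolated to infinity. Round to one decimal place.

AUC = 16.1 mcg/mL·hr

Trapezoidal AUC_0→8.75:
  [0→1]: (4.62+3.40)/2 × 1 = 4.01
  [1→5]: (3.40+1.00)/2 × 4 = 8.8
  [5→5.5]: (1.00+0.85)/2 × 0.5 = 0.4625
  [5.5→6.5]: (0.85+0.63)/2 × 1 = 0.74
  [6.5→6.75]: (0.63+0.58)/2 × 0.25 = 0.15125
  [6.75→8.75]: (0.58+0.32)/2 × 2 = 0.9
  Sum = 15.06375 mcg/mL·hr
k_e = ln2 / t½ = 0.693147 / 2.26 = 0.3067 hr^-1
Extrapolated tail: C_last / k_e = 0.32 / 0.3067 = 1.043
AUC_0→∞ = 15.06375 + 1.043 = 16.10675 mcg/mL·hr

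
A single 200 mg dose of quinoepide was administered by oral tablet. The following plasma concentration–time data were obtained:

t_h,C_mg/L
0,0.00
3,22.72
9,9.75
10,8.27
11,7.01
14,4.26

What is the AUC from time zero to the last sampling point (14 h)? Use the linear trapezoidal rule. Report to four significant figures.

AUC = 165.0 mg/L·h

Trapezoidal AUC_0→14:
  [0→3]: (0.00+22.72)/2 × 3 = 34.08
  [3→9]: (22.72+9.75)/2 × 6 = 97.41
  [9→10]: (9.75+8.27)/2 × 1 = 9.01
  [10→11]: (8.27+7.01)/2 × 1 = 7.64
  [11→14]: (7.01+4.26)/2 × 3 = 16.905
  Sum = 165.045 mg/L·h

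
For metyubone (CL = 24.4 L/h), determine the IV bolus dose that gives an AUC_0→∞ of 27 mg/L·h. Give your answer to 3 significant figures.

Dose = 659 mg

Dose_iv = CL × AUC_0→∞
     = 24.4 × 27 = 658.8 mg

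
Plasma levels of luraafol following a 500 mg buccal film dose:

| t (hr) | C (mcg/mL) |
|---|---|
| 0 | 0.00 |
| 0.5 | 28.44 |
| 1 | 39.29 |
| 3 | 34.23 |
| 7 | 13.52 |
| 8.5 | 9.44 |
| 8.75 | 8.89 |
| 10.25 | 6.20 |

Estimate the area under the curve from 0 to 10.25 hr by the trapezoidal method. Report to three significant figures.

AUC = 224 mcg/mL·hr

Trapezoidal AUC_0→10.25:
  [0→0.5]: (0.00+28.44)/2 × 0.5 = 7.11
  [0.5→1]: (28.44+39.29)/2 × 0.5 = 16.9325
  [1→3]: (39.29+34.23)/2 × 2 = 73.52
  [3→7]: (34.23+13.52)/2 × 4 = 95.5
  [7→8.5]: (13.52+9.44)/2 × 1.5 = 17.22
  [8.5→8.75]: (9.44+8.89)/2 × 0.25 = 2.29125
  [8.75→10.25]: (8.89+6.20)/2 × 1.5 = 11.3175
  Sum = 223.89125 mcg/mL·hr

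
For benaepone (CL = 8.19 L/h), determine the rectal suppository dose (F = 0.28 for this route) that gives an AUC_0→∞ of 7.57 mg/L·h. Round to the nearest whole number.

Dose = 221 mg

Dose = CL × AUC_0→∞ / F
     = 8.19 × 7.57 / 0.28 = 221.4225 mg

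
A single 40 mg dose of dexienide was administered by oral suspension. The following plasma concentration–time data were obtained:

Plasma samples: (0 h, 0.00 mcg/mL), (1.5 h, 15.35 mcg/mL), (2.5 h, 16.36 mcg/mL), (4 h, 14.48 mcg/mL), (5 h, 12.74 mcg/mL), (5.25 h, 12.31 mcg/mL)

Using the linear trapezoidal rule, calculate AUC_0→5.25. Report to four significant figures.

AUC = 67.24 mcg/mL·h

Trapezoidal AUC_0→5.25:
  [0→1.5]: (0.00+15.35)/2 × 1.5 = 11.5125
  [1.5→2.5]: (15.35+16.36)/2 × 1 = 15.855
  [2.5→4]: (16.36+14.48)/2 × 1.5 = 23.13
  [4→5]: (14.48+12.74)/2 × 1 = 13.61
  [5→5.25]: (12.74+12.31)/2 × 0.25 = 3.13125
  Sum = 67.23875 mcg/mL·h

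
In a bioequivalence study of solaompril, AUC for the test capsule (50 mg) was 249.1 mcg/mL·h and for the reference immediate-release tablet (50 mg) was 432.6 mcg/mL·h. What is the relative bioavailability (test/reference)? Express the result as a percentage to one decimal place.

F_rel = 57.6%

F_rel = (AUC_test/D_test) / (AUC_ref/D_ref)
      = (249.1/50) / (432.6/50)
      = 4.982 / 8.652 = 0.5758 = 57.58%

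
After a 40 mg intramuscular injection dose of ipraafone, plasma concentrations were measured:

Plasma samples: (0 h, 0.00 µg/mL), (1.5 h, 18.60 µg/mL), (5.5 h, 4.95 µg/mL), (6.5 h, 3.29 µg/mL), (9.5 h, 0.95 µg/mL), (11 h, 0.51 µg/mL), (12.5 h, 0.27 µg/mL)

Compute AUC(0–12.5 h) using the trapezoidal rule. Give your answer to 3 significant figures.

Trapezoidal AUC_0→12.5:
  [0→1.5]: (0.00+18.60)/2 × 1.5 = 13.95
  [1.5→5.5]: (18.60+4.95)/2 × 4 = 47.1
  [5.5→6.5]: (4.95+3.29)/2 × 1 = 4.12
  [6.5→9.5]: (3.29+0.95)/2 × 3 = 6.36
  [9.5→11]: (0.95+0.51)/2 × 1.5 = 1.095
  [11→12.5]: (0.51+0.27)/2 × 1.5 = 0.585
  Sum = 73.21 µg/mL·h

AUC = 73.2 µg/mL·h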